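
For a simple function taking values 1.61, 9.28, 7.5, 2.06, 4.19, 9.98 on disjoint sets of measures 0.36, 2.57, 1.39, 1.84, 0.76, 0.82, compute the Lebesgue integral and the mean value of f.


Step 1: Integral = sum(value_i * measure_i)
= 1.61*0.36 + 9.28*2.57 + 7.5*1.39 + 2.06*1.84 + 4.19*0.76 + 9.98*0.82
= 0.5796 + 23.8496 + 10.425 + 3.7904 + 3.1844 + 8.1836
= 50.0126
Step 2: Total measure of domain = 0.36 + 2.57 + 1.39 + 1.84 + 0.76 + 0.82 = 7.74
Step 3: Average value = 50.0126 / 7.74 = 6.461576


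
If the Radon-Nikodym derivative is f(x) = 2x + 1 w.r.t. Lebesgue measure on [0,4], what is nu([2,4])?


nu(A) = integral_A (dnu/dmu) dmu = integral_2^4 (2x + 1) dx
Step 1: Antiderivative F(x) = (2/2)x^2 + 1x
Step 2: F(4) = (2/2)*4^2 + 1*4 = 16 + 4 = 20
Step 3: F(2) = (2/2)*2^2 + 1*2 = 4 + 2 = 6
Step 4: nu([2,4]) = F(4) - F(2) = 20 - 6 = 14


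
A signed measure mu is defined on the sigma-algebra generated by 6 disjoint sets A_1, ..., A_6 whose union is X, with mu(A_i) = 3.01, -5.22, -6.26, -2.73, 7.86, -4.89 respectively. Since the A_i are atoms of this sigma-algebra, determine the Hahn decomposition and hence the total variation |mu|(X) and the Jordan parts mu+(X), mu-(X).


Step 1: Every measurable set is a union of atoms (the cells / points), so a Hahn decomposition is
  obtained by grouping atoms by sign: P = union of atoms with mu > 0, N = union of the remaining atoms.
  Atoms in P (indices): 1, 5;  atoms in N (indices): 2, 3, 4, 6
  Positive values: 3.01, 7.86
  Negative values: -5.22, -6.26, -2.73, -4.89
Step 2: mu+(X) = mu(P) = sum of positive atom values = 10.87
Step 3: mu-(X) = -mu(N) = sum of |negative atom values| = 19.1
Step 4: |mu|(X) = mu+(X) + mu-(X) = 10.87 + 19.1 = 29.97


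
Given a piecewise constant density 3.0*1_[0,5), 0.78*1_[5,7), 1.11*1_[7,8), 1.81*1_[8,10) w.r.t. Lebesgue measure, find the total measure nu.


Integrate each piece of the Radon-Nikodym derivative:
Step 1: integral_0^5 3.0 dx = 3.0*(5-0) = 3.0*5 = 15
Step 2: integral_5^7 0.78 dx = 0.78*(7-5) = 0.78*2 = 1.56
Step 3: integral_7^8 1.11 dx = 1.11*(8-7) = 1.11*1 = 1.11
Step 4: integral_8^10 1.81 dx = 1.81*(10-8) = 1.81*2 = 3.62
Total: 15 + 1.56 + 1.11 + 3.62 = 21.29


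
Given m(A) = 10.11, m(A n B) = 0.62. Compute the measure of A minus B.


m(A \ B) = m(A) - m(A n B)
= 10.11 - 0.62
= 9.49


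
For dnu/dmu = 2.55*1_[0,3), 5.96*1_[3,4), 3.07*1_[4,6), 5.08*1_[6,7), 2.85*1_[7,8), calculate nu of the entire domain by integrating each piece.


Integrate each piece of the Radon-Nikodym derivative:
Step 1: integral_0^3 2.55 dx = 2.55*(3-0) = 2.55*3 = 7.65
Step 2: integral_3^4 5.96 dx = 5.96*(4-3) = 5.96*1 = 5.96
Step 3: integral_4^6 3.07 dx = 3.07*(6-4) = 3.07*2 = 6.14
Step 4: integral_6^7 5.08 dx = 5.08*(7-6) = 5.08*1 = 5.08
Step 5: integral_7^8 2.85 dx = 2.85*(8-7) = 2.85*1 = 2.85
Total: 7.65 + 5.96 + 6.14 + 5.08 + 2.85 = 27.68


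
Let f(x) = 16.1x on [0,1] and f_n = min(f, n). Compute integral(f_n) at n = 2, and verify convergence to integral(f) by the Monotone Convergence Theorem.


f(x) = 16.1x on [0,1]; f_n(x) = min(16.1x, n). At n = 2:
Step 1: f(x) reaches 2 at x = 2/16.1 = 0.124224
Step 2: integral(f_2) = integral(16.1x, 0, 0.124224) + integral(2, 0.124224, 1)
       = 16.1*0.124224^2/2 + 2*(1 - 0.124224)
       = 0.124224 + 1.751553
       = 1.875776
Step 3: As n -> infinity, f_n increases to f, so by MCT integral(f_n) -> integral(f) = 16.1/2 = 8.05.
Convergence: integral(f_2) = 1.875776 -> 8.05 as n -> infinity


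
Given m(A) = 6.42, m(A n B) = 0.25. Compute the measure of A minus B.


m(A \ B) = m(A) - m(A n B)
= 6.42 - 0.25
= 6.17


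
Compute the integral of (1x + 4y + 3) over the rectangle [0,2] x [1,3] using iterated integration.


By Fubini, integrate in x first, then y.
Step 1: Fix y, integrate over x in [0,2]:
  integral(1x + 4y + 3, x=0..2)
  = 1*(2^2 - 0^2)/2 + (4y + 3)*(2 - 0)
  = 2 + (4y + 3)*2
  = 2 + 8y + 6
  = 8 + 8y
Step 2: Integrate over y in [1,3]:
  integral(8 + 8y, y=1..3)
  = 8*2 + 8*(3^2 - 1^2)/2
  = 16 + 32
  = 48


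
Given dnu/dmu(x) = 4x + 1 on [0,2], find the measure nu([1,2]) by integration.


nu(A) = integral_A (dnu/dmu) dmu = integral_1^2 (4x + 1) dx
Step 1: Antiderivative F(x) = (4/2)x^2 + 1x
Step 2: F(2) = (4/2)*2^2 + 1*2 = 8 + 2 = 10
Step 3: F(1) = (4/2)*1^2 + 1*1 = 2 + 1 = 3
Step 4: nu([1,2]) = F(2) - F(1) = 10 - 3 = 7


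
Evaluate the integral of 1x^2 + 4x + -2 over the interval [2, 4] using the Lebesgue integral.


The Lebesgue integral of a Riemann-integrable function agrees with the Riemann integral.
Antiderivative F(x) = (1/3)x^3 + (4/2)x^2 + -2x
F(4) = (1/3)*4^3 + (4/2)*4^2 + -2*4
     = (1/3)*64 + (4/2)*16 + -2*4
     = 21.333333 + 32 + -8
     = 45.333333
F(2) = 6.666667
Integral = F(4) - F(2) = 45.333333 - 6.666667 = 38.666667


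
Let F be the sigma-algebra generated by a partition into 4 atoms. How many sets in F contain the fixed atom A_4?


Each element of F is a union of some subset S of the 4 atoms.
The element contains A_4 iff A_4 is in S.
So we count subsets S of {A_1,...,A_4} with A_4 in S: choose freely among the other 3 atoms.
Count = 2^(4-1) = 2^3 = 8.


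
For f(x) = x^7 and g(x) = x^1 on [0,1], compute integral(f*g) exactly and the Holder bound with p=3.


Step 1: Exact integral of f*g = integral(x^8, 0, 1) = 1/9
     = 0.111111
Step 2: Holder bound with p=3, q=1.5:
  ||f||_p = (integral x^21 dx)^(1/3) = (1/22)^(1/3) = 0.356883
  ||g||_q = (integral x^1.5 dx)^(1/1.5) = (1/2.5)^(1/1.5) = 0.542884
Step 3: Holder bound = ||f||_p * ||g||_q = 0.356883 * 0.542884 = 0.193746
Verification: 0.111111 <= 0.193746 (Holder holds)


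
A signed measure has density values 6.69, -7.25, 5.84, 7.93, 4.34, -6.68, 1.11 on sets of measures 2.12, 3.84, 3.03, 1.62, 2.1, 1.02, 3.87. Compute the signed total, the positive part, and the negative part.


Step 1: Compute signed measure on each set:
  Set 1: 6.69 * 2.12 = 14.1828
  Set 2: -7.25 * 3.84 = -27.84
  Set 3: 5.84 * 3.03 = 17.6952
  Set 4: 7.93 * 1.62 = 12.8466
  Set 5: 4.34 * 2.1 = 9.114
  Set 6: -6.68 * 1.02 = -6.8136
  Set 7: 1.11 * 3.87 = 4.2957
Step 2: Total signed measure = (14.1828) + (-27.84) + (17.6952) + (12.8466) + (9.114) + (-6.8136) + (4.2957)
     = 23.4807
Step 3: Positive part mu+(X) = sum of positive contributions = 58.1343
Step 4: Negative part mu-(X) = |sum of negative contributions| = 34.6536


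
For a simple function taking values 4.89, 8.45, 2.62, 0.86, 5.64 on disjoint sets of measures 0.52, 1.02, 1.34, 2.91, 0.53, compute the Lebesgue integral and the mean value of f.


Step 1: Integral = sum(value_i * measure_i)
= 4.89*0.52 + 8.45*1.02 + 2.62*1.34 + 0.86*2.91 + 5.64*0.53
= 2.5428 + 8.619 + 3.5108 + 2.5026 + 2.9892
= 20.1644
Step 2: Total measure of domain = 0.52 + 1.02 + 1.34 + 2.91 + 0.53 = 6.32
Step 3: Average value = 20.1644 / 6.32 = 3.19057


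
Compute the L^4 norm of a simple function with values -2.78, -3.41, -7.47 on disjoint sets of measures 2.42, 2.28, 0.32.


Step 1: Compute |f_i|^4 for each value:
  |-2.78|^4 = 59.728167
  |-3.41|^4 = 135.21271
  |-7.47|^4 = 3113.740441
Step 2: Multiply by measures and sum:
  59.728167 * 2.42 = 144.542163
  135.21271 * 2.28 = 308.284978
  3113.740441 * 0.32 = 996.396941
Sum = 144.542163 + 308.284978 + 996.396941 = 1449.224082
Step 3: Take the p-th root:
||f||_4 = (1449.224082)^(1/4) = 6.169982


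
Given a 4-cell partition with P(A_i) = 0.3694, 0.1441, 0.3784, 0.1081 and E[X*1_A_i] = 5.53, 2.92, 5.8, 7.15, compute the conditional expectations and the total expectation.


For each cell A_i: E[X|A_i] = E[X*1_A_i] / P(A_i)
Step 1: E[X|A_1] = 5.53 / 0.3694 = 14.970222
Step 2: E[X|A_2] = 2.92 / 0.1441 = 20.263706
Step 3: E[X|A_3] = 5.8 / 0.3784 = 15.327696
Step 4: E[X|A_4] = 7.15 / 0.1081 = 66.142461
Verification: E[X] = sum E[X*1_A_i] = 5.53 + 2.92 + 5.8 + 7.15 = 21.4


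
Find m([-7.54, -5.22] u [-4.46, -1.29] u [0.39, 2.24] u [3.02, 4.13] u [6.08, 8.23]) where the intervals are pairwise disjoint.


For pairwise disjoint intervals, m(union) = sum of lengths.
= (-5.22 - -7.54) + (-1.29 - -4.46) + (2.24 - 0.39) + (4.13 - 3.02) + (8.23 - 6.08)
= 2.32 + 3.17 + 1.85 + 1.11 + 2.15
= 10.6


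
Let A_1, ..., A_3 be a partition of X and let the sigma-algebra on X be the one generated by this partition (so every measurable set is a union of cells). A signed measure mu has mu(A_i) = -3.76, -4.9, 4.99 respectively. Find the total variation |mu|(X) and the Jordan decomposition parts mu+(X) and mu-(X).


Step 1: Every measurable set is a union of atoms (the cells / points), so a Hahn decomposition is
  obtained by grouping atoms by sign: P = union of atoms with mu > 0, N = union of the remaining atoms.
  Atoms in P (indices): 3;  atoms in N (indices): 1, 2
  Positive values: 4.99
  Negative values: -3.76, -4.9
Step 2: mu+(X) = mu(P) = sum of positive atom values = 4.99
Step 3: mu-(X) = -mu(N) = sum of |negative atom values| = 8.66
Step 4: |mu|(X) = mu+(X) + mu-(X) = 4.99 + 8.66 = 13.65


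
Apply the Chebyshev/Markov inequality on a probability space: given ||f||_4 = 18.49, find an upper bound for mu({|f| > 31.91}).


Chebyshev/Markov inequality: mu(|f| > eps) <= (||f||_p / eps)^p
Step 1: ||f||_4 / eps = 18.49 / 31.91 = 0.579442
Step 2: Raise to power p = 4:
  (0.579442)^4 = 0.11273
Step 3: Therefore mu(|f| > 31.91) <= 0.11273


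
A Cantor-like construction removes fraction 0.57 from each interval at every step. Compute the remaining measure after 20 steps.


Step 1: At each step, fraction remaining = 1 - 0.57 = 0.43
Step 2: After 20 steps, measure = (0.43)^20
Result = 4.670562e-08


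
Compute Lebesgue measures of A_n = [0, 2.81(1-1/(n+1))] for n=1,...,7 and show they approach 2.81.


By continuity of measure from below: if A_n increases to A, then m(A_n) -> m(A).
Here A = [0, 2.81], so m(A) = 2.81
Step 1: a_1 = 2.81*(1 - 1/2) = 1.405, m(A_1) = 1.405
Step 2: a_2 = 2.81*(1 - 1/3) = 1.8733, m(A_2) = 1.8733
Step 3: a_3 = 2.81*(1 - 1/4) = 2.1075, m(A_3) = 2.1075
Step 4: a_4 = 2.81*(1 - 1/5) = 2.248, m(A_4) = 2.248
Step 5: a_5 = 2.81*(1 - 1/6) = 2.3417, m(A_5) = 2.3417
Step 6: a_6 = 2.81*(1 - 1/7) = 2.4086, m(A_6) = 2.4086
Step 7: a_7 = 2.81*(1 - 1/8) = 2.4588, m(A_7) = 2.4588
Limit: m(A_n) -> m([0,2.81]) = 2.81


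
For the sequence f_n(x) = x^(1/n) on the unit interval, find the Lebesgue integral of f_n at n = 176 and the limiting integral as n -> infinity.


At n = 176: f_176(x) = x^(1/176).
Step 1: integral(x^(1/176), 0, 1) = [x^(1/176+1) / (1/176+1)] from 0 to 1
     = 1 / (1/176 + 1) = 1 / ((176+1)/176) = 176/(176+1)
     = 176/177 = 0.99435
Step 2: As n -> infinity, f_n(x) = x^(1/n) -> 1 for x in (0,1], and f_n is increasing in n.
By MCT, lim_n integral(f_n) = integral(lim_n f_n) = integral(1, 0, 1) = 1.
Step 3: Verify convergence: 176/177 = 0.99435 -> 1


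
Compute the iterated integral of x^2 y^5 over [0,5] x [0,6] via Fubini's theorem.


By Fubini's theorem, the double integral factors as a product of single integrals:
Step 1: integral_0^5 x^2 dx = [x^3/3] from 0 to 5
     = 5^3/3 = 41.666667
Step 2: integral_0^6 y^5 dy = [y^6/6] from 0 to 6
     = 6^6/6 = 7776
Step 3: Double integral = 41.666667 * 7776 = 324000


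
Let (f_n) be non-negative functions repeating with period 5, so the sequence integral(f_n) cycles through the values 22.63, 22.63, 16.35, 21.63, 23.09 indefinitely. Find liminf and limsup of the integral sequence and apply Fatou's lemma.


The sequence (integral(f_n)) is periodic with period 5, repeating the values 22.63, 22.63, 16.35, 21.63, 23.09 indefinitely.
Step 1: For a periodic sequence, every tail (a_m, a_(m+1), ...) contains all 5 period values infinitely often.
Step 2: Hence inf of every tail = min of the period values = min(22.63, 22.63, 16.35, 21.63, 23.09) = 16.35.
        liminf_n integral(f_n) = sup over m of (inf of tail from m) = 16.35.
Step 3: Similarly sup of every tail = max of the period values = 23.09.
        limsup_n integral(f_n) = 23.09.
Step 4: Fatou's lemma: integral(liminf_n f_n) <= liminf_n integral(f_n) = 16.35.
        So the integral of the pointwise liminf is at most 16.35.


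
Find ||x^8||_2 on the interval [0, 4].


Step 1: ||f||_2 = (integral_0^4 |x^8|^2 dx)^(1/2)
     = (integral_0^4 x^16 dx)^(1/2)
Step 2: integral_0^4 x^16 dx = [x^17/(17)] from 0 to 4 = 4^17/17
     = 17179869184/17 = 1.010581e+09
Step 3: ||f||_2 = (1.010581e+09)^(1/2) = 31789.629445


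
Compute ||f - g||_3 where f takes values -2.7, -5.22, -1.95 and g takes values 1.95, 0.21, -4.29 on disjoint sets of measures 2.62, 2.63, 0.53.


Step 1: Compute differences f_i - g_i:
  -2.7 - 1.95 = -4.65
  -5.22 - 0.21 = -5.43
  -1.95 - -4.29 = 2.34
Step 2: Compute |diff|^3 * measure for each set:
  |-4.65|^3 * 2.62 = 100.544625 * 2.62 = 263.426918
  |-5.43|^3 * 2.63 = 160.103007 * 2.63 = 421.070908
  |2.34|^3 * 0.53 = 12.812904 * 0.53 = 6.790839
Step 3: Sum = 691.288665
Step 4: ||f-g||_3 = (691.288665)^(1/3) = 8.842054


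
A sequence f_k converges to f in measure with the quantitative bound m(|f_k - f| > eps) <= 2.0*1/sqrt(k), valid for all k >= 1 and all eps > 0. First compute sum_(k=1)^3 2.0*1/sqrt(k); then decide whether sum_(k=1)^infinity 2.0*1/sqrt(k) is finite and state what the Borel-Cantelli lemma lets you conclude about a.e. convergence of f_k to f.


Step 1: List the terms 2.0*1/sqrt(k) for k = 1 to 3:
  k=1: 2
  k=2: 1.414214
  k=3: 1.154701
Step 2: Partial sum = 2 + 1.414214 + 1.154701
     = 4.568914
Step 3: The full series sum_(k>=1) 2.0*1/sqrt(k) diverges (p-series with p = 1/2 <= 1; a nonzero constant multiple of a divergent series diverges).
Step 4: The (first) Borel-Cantelli lemma requires a summable sequence of measures, so it does not apply here;
        from this bound alone no conclusion about a.e. convergence can be drawn (convergence in measure still
        gives an a.e.-convergent subsequence, but not a.e. convergence of the whole sequence).
Conclusion: series diverges; Borel-Cantelli is inconclusive about a.e. convergence of f_k.


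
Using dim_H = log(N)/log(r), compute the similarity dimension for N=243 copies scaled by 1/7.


For a self-similar set with N copies scaled by 1/r:
dim_H = log(N)/log(r) = log(243)/log(7)
= 5.493061/1.94591
= 2.822875


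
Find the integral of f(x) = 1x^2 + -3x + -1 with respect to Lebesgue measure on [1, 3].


The Lebesgue integral of a Riemann-integrable function agrees with the Riemann integral.
Antiderivative F(x) = (1/3)x^3 + (-3/2)x^2 + -1x
F(3) = (1/3)*3^3 + (-3/2)*3^2 + -1*3
     = (1/3)*27 + (-3/2)*9 + -1*3
     = 9 + -13.5 + -3
     = -7.5
F(1) = -2.166667
Integral = F(3) - F(1) = -7.5 - -2.166667 = -5.333333


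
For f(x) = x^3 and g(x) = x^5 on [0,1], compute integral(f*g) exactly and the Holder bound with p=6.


Step 1: Exact integral of f*g = integral(x^8, 0, 1) = 1/9
     = 0.111111
Step 2: Holder bound with p=6, q=1.2:
  ||f||_p = (integral x^18 dx)^(1/6) = (1/19)^(1/6) = 0.612173
  ||g||_q = (integral x^6 dx)^(1/1.2) = (1/7)^(1/1.2) = 0.197584
Step 3: Holder bound = ||f||_p * ||g||_q = 0.612173 * 0.197584 = 0.120956
Verification: 0.111111 <= 0.120956 (Holder holds)


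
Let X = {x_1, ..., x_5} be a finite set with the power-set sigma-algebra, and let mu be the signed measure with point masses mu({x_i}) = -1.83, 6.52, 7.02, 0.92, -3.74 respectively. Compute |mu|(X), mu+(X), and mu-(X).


Step 1: Every measurable set is a union of atoms (the cells / points), so a Hahn decomposition is
  obtained by grouping atoms by sign: P = union of atoms with mu > 0, N = union of the remaining atoms.
  Atoms in P (indices): 2, 3, 4;  atoms in N (indices): 1, 5
  Positive values: 6.52, 7.02, 0.92
  Negative values: -1.83, -3.74
Step 2: mu+(X) = mu(P) = sum of positive atom values = 14.46
Step 3: mu-(X) = -mu(N) = sum of |negative atom values| = 5.57
Step 4: |mu|(X) = mu+(X) + mu-(X) = 14.46 + 5.57 = 20.03


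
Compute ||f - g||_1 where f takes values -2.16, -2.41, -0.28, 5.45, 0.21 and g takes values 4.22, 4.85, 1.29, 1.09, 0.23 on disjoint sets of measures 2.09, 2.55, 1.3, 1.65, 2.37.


Step 1: Compute differences f_i - g_i:
  -2.16 - 4.22 = -6.38
  -2.41 - 4.85 = -7.26
  -0.28 - 1.29 = -1.57
  5.45 - 1.09 = 4.36
  0.21 - 0.23 = -0.02
Step 2: Compute |diff|^1 * measure for each set:
  |-6.38|^1 * 2.09 = 6.38 * 2.09 = 13.3342
  |-7.26|^1 * 2.55 = 7.26 * 2.55 = 18.513
  |-1.57|^1 * 1.3 = 1.57 * 1.3 = 2.041
  |4.36|^1 * 1.65 = 4.36 * 1.65 = 7.194
  |-0.02|^1 * 2.37 = 0.02 * 2.37 = 0.0474
Step 3: Sum = 41.1296
Step 4: ||f-g||_1 = (41.1296)^(1/1) = 41.1296


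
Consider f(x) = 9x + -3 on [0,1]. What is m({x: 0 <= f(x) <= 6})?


f^(-1)([0, 6]) = {x : 0 <= 9x + -3 <= 6}
Solving: (0 - -3)/9 <= x <= (6 - -3)/9
= [0.333333, 1]
Intersecting with [0,1]: [0.333333, 1]
Measure = 1 - 0.333333 = 0.666667


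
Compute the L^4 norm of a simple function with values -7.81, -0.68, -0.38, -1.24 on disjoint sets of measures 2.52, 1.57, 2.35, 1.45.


Step 1: Compute |f_i|^4 for each value:
  |-7.81|^4 = 3720.524215
  |-0.68|^4 = 0.213814
  |-0.38|^4 = 0.020851
  |-1.24|^4 = 2.364214
Step 2: Multiply by measures and sum:
  3720.524215 * 2.52 = 9375.721022
  0.213814 * 1.57 = 0.335688
  0.020851 * 2.35 = 0.049001
  2.364214 * 1.45 = 3.42811
Sum = 9375.721022 + 0.335688 + 0.049001 + 3.42811 = 9379.533821
Step 3: Take the p-th root:
||f||_4 = (9379.533821)^(1/4) = 9.841138


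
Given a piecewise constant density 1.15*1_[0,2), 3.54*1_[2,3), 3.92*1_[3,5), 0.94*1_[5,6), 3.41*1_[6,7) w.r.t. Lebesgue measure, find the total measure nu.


Integrate each piece of the Radon-Nikodym derivative:
Step 1: integral_0^2 1.15 dx = 1.15*(2-0) = 1.15*2 = 2.3
Step 2: integral_2^3 3.54 dx = 3.54*(3-2) = 3.54*1 = 3.54
Step 3: integral_3^5 3.92 dx = 3.92*(5-3) = 3.92*2 = 7.84
Step 4: integral_5^6 0.94 dx = 0.94*(6-5) = 0.94*1 = 0.94
Step 5: integral_6^7 3.41 dx = 3.41*(7-6) = 3.41*1 = 3.41
Total: 2.3 + 3.54 + 7.84 + 0.94 + 3.41 = 18.03


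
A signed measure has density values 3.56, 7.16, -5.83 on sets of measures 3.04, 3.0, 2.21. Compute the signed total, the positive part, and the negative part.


Step 1: Compute signed measure on each set:
  Set 1: 3.56 * 3.04 = 10.8224
  Set 2: 7.16 * 3.0 = 21.48
  Set 3: -5.83 * 2.21 = -12.8843
Step 2: Total signed measure = (10.8224) + (21.48) + (-12.8843)
     = 19.4181
Step 3: Positive part mu+(X) = sum of positive contributions = 32.3024
Step 4: Negative part mu-(X) = |sum of negative contributions| = 12.8843


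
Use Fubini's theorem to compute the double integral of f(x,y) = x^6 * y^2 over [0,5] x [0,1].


By Fubini's theorem, the double integral factors as a product of single integrals:
Step 1: integral_0^5 x^6 dx = [x^7/7] from 0 to 5
     = 5^7/7 = 11160.714286
Step 2: integral_0^1 y^2 dy = [y^3/3] from 0 to 1
     = 1^3/3 = 0.333333
Step 3: Double integral = 11160.714286 * 0.333333 = 3720.238095


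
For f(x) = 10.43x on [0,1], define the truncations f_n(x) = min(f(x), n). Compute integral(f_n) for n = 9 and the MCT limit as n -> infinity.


f(x) = 10.43x on [0,1]; f_n(x) = min(10.43x, n). At n = 9:
Step 1: f(x) reaches 9 at x = 9/10.43 = 0.862895
Step 2: integral(f_9) = integral(10.43x, 0, 0.862895) + integral(9, 0.862895, 1)
       = 10.43*0.862895^2/2 + 9*(1 - 0.862895)
       = 3.88303 + 1.233941
       = 5.11697
Step 3: As n -> infinity, f_n increases to f, so by MCT integral(f_n) -> integral(f) = 10.43/2 = 5.215.
Convergence: integral(f_9) = 5.11697 -> 5.215 as n -> infinity


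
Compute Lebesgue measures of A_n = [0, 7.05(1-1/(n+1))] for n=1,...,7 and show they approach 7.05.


By continuity of measure from below: if A_n increases to A, then m(A_n) -> m(A).
Here A = [0, 7.05], so m(A) = 7.05
Step 1: a_1 = 7.05*(1 - 1/2) = 3.525, m(A_1) = 3.525
Step 2: a_2 = 7.05*(1 - 1/3) = 4.7, m(A_2) = 4.7
Step 3: a_3 = 7.05*(1 - 1/4) = 5.2875, m(A_3) = 5.2875
Step 4: a_4 = 7.05*(1 - 1/5) = 5.64, m(A_4) = 5.64
Step 5: a_5 = 7.05*(1 - 1/6) = 5.875, m(A_5) = 5.875
Step 6: a_6 = 7.05*(1 - 1/7) = 6.0429, m(A_6) = 6.0429
Step 7: a_7 = 7.05*(1 - 1/8) = 6.1688, m(A_7) = 6.1688
Limit: m(A_n) -> m([0,7.05]) = 7.05


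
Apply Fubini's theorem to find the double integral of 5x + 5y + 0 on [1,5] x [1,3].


By Fubini, integrate in x first, then y.
Step 1: Fix y, integrate over x in [1,5]:
  integral(5x + 5y + 0, x=1..5)
  = 5*(5^2 - 1^2)/2 + (5y + 0)*(5 - 1)
  = 60 + (5y + 0)*4
  = 60 + 20y + 0
  = 60 + 20y
Step 2: Integrate over y in [1,3]:
  integral(60 + 20y, y=1..3)
  = 60*2 + 20*(3^2 - 1^2)/2
  = 120 + 80
  = 200


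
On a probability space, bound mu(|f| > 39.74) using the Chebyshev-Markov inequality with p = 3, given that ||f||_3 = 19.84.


Chebyshev/Markov inequality: mu(|f| > eps) <= (||f||_p / eps)^p
Step 1: ||f||_3 / eps = 19.84 / 39.74 = 0.499245
Step 2: Raise to power p = 3:
  (0.499245)^3 = 0.124435
Step 3: Therefore mu(|f| > 39.74) <= 0.124435


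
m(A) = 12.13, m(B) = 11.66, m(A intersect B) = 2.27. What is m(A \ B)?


m(A \ B) = m(A) - m(A n B)
= 12.13 - 2.27
= 9.86


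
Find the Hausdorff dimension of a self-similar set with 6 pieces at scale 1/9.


For a self-similar set with N copies scaled by 1/r:
dim_H = log(N)/log(r) = log(6)/log(9)
= 1.791759/2.197225
= 0.815465


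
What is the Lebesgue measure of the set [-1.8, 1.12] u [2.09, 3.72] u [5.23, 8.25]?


For pairwise disjoint intervals, m(union) = sum of lengths.
= (1.12 - -1.8) + (3.72 - 2.09) + (8.25 - 5.23)
= 2.92 + 1.63 + 3.02
= 7.57


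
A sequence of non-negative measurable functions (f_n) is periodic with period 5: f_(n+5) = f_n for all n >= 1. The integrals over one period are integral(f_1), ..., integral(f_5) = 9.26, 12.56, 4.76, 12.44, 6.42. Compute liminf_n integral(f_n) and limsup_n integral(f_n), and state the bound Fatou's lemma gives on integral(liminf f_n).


The sequence (integral(f_n)) is periodic with period 5, repeating the values 9.26, 12.56, 4.76, 12.44, 6.42 indefinitely.
Step 1: For a periodic sequence, every tail (a_m, a_(m+1), ...) contains all 5 period values infinitely often.
Step 2: Hence inf of every tail = min of the period values = min(9.26, 12.56, 4.76, 12.44, 6.42) = 4.76.
        liminf_n integral(f_n) = sup over m of (inf of tail from m) = 4.76.
Step 3: Similarly sup of every tail = max of the period values = 12.56.
        limsup_n integral(f_n) = 12.56.
Step 4: Fatou's lemma: integral(liminf_n f_n) <= liminf_n integral(f_n) = 4.76.
        So the integral of the pointwise liminf is at most 4.76.


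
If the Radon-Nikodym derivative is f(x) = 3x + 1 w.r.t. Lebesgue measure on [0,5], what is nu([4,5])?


nu(A) = integral_A (dnu/dmu) dmu = integral_4^5 (3x + 1) dx
Step 1: Antiderivative F(x) = (3/2)x^2 + 1x
Step 2: F(5) = (3/2)*5^2 + 1*5 = 37.5 + 5 = 42.5
Step 3: F(4) = (3/2)*4^2 + 1*4 = 24 + 4 = 28
Step 4: nu([4,5]) = F(5) - F(4) = 42.5 - 28 = 14.5


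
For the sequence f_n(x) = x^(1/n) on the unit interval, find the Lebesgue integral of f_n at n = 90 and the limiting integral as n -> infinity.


At n = 90: f_90(x) = x^(1/90).
Step 1: integral(x^(1/90), 0, 1) = [x^(1/90+1) / (1/90+1)] from 0 to 1
     = 1 / (1/90 + 1) = 1 / ((90+1)/90) = 90/(90+1)
     = 90/91 = 0.989011
Step 2: As n -> infinity, f_n(x) = x^(1/n) -> 1 for x in (0,1], and f_n is increasing in n.
By MCT, lim_n integral(f_n) = integral(lim_n f_n) = integral(1, 0, 1) = 1.
Step 3: Verify convergence: 90/91 = 0.989011 -> 1


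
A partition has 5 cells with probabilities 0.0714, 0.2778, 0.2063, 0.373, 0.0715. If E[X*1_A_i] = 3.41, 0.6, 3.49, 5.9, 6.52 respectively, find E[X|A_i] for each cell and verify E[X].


For each cell A_i: E[X|A_i] = E[X*1_A_i] / P(A_i)
Step 1: E[X|A_1] = 3.41 / 0.0714 = 47.759104
Step 2: E[X|A_2] = 0.6 / 0.2778 = 2.159827
Step 3: E[X|A_3] = 3.49 / 0.2063 = 16.917111
Step 4: E[X|A_4] = 5.9 / 0.373 = 15.817694
Step 5: E[X|A_5] = 6.52 / 0.0715 = 91.188811
Verification: E[X] = sum E[X*1_A_i] = 3.41 + 0.6 + 3.49 + 5.9 + 6.52 = 19.92


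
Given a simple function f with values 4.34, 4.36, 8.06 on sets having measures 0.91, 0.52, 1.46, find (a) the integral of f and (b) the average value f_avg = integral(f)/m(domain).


Step 1: Integral = sum(value_i * measure_i)
= 4.34*0.91 + 4.36*0.52 + 8.06*1.46
= 3.9494 + 2.2672 + 11.7676
= 17.9842
Step 2: Total measure of domain = 0.91 + 0.52 + 1.46 = 2.89
Step 3: Average value = 17.9842 / 2.89 = 6.222907


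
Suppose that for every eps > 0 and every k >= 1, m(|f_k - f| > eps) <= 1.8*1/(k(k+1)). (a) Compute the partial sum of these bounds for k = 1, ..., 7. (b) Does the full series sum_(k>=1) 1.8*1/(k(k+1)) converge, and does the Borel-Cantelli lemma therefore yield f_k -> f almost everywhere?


Step 1: List the terms 1.8*1/(k(k+1)) for k = 1 to 7:
  k=1: 0.9
  k=2: 0.3
  k=3: 0.15
  k=4: 0.09
  k=5: 0.06
  k=6: 0.042857
  k=7: 0.032143
Step 2: Partial sum = 0.9 + 0.3 + 0.15 + 0.09 + 0.06 + 0.042857 + 0.032143
     = 1.575
Step 3: The full series sum_(k>=1) 1.8*1/(k(k+1)) converges (telescoping series sum 1/(k(k+1)) = 1; a constant multiple of a convergent series converges).
Step 4: Fix eps > 0. Since sum_k m(|f_k - f| > eps) < infinity, the Borel-Cantelli lemma gives
        m(limsup_k {|f_k - f| > eps}) = 0, i.e. for a.e. x, |f_k(x) - f(x)| <= eps for all large k.
        Applying this with eps = 1/j for j = 1, 2, ... and intersecting the countably many full-measure sets,
        for a.e. x we get limsup_k |f_k(x) - f(x)| <= 1/j for every j, hence f_k -> f almost everywhere.
Conclusion: series converges; Borel-Cantelli yields f_k -> f a.e.


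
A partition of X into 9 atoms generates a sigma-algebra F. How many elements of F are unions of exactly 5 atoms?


Each element of F is a union of some subset of the 9 atoms.
Elements that are unions of exactly 5 atoms correspond to 5-element subsets of the 9 atoms.
Count = C(9, 5) = 9! / (5! * 4!) = 126.


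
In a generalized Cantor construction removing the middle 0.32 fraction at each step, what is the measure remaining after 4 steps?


Step 1: At each step, fraction remaining = 1 - 0.32 = 0.68
Step 2: After 4 steps, measure = (0.68)^4
Step 3: Computing the power step by step:
  After step 1: 0.68
  After step 2: 0.4624
  After step 3: 0.314432
  After step 4: 0.213814
Result = 0.213814


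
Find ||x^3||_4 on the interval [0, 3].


Step 1: ||f||_4 = (integral_0^3 |x^3|^4 dx)^(1/4)
     = (integral_0^3 x^12 dx)^(1/4)
Step 2: integral_0^3 x^12 dx = [x^13/(13)] from 0 to 3 = 3^13/13
     = 1594323/13 = 122640.230769
Step 3: ||f||_4 = (122640.230769)^(1/4) = 18.713639


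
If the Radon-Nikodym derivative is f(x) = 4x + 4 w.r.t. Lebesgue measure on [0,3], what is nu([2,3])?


nu(A) = integral_A (dnu/dmu) dmu = integral_2^3 (4x + 4) dx
Step 1: Antiderivative F(x) = (4/2)x^2 + 4x
Step 2: F(3) = (4/2)*3^2 + 4*3 = 18 + 12 = 30
Step 3: F(2) = (4/2)*2^2 + 4*2 = 8 + 8 = 16
Step 4: nu([2,3]) = F(3) - F(2) = 30 - 16 = 14


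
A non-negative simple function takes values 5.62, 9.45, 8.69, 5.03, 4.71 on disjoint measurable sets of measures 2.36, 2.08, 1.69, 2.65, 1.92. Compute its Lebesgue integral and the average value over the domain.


Step 1: Integral = sum(value_i * measure_i)
= 5.62*2.36 + 9.45*2.08 + 8.69*1.69 + 5.03*2.65 + 4.71*1.92
= 13.2632 + 19.656 + 14.6861 + 13.3295 + 9.0432
= 69.978
Step 2: Total measure of domain = 2.36 + 2.08 + 1.69 + 2.65 + 1.92 = 10.7
Step 3: Average value = 69.978 / 10.7 = 6.54


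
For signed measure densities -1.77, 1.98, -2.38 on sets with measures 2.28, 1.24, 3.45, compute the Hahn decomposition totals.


Step 1: Compute signed measure on each set:
  Set 1: -1.77 * 2.28 = -4.0356
  Set 2: 1.98 * 1.24 = 2.4552
  Set 3: -2.38 * 3.45 = -8.211
Step 2: Total signed measure = (-4.0356) + (2.4552) + (-8.211)
     = -9.7914
Step 3: Positive part mu+(X) = sum of positive contributions = 2.4552
Step 4: Negative part mu-(X) = |sum of negative contributions| = 12.2466


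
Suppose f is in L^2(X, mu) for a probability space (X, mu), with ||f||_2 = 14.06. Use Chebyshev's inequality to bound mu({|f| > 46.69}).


Chebyshev/Markov inequality: mu(|f| > eps) <= (||f||_p / eps)^p
Step 1: ||f||_2 / eps = 14.06 / 46.69 = 0.301135
Step 2: Raise to power p = 2:
  (0.301135)^2 = 0.090682
Step 3: Therefore mu(|f| > 46.69) <= 0.090682


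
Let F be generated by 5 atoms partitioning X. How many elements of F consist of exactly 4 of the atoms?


Each element of F is a union of some subset of the 5 atoms.
Elements that are unions of exactly 4 atoms correspond to 4-element subsets of the 5 atoms.
Count = C(5, 4) = 5! / (4! * 1!) = 5.


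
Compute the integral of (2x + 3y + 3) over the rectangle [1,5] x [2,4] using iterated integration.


By Fubini, integrate in x first, then y.
Step 1: Fix y, integrate over x in [1,5]:
  integral(2x + 3y + 3, x=1..5)
  = 2*(5^2 - 1^2)/2 + (3y + 3)*(5 - 1)
  = 24 + (3y + 3)*4
  = 24 + 12y + 12
  = 36 + 12y
Step 2: Integrate over y in [2,4]:
  integral(36 + 12y, y=2..4)
  = 36*2 + 12*(4^2 - 2^2)/2
  = 72 + 72
  = 144


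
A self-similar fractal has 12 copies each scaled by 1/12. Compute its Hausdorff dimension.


For a self-similar set with N copies scaled by 1/r:
dim_H = log(N)/log(r) = log(12)/log(12)
= 2.484907/2.484907
= 1


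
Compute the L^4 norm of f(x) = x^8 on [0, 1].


Step 1: ||f||_4 = (integral_0^1 |x^8|^4 dx)^(1/4)
     = (integral_0^1 x^32 dx)^(1/4)
Step 2: integral_0^1 x^32 dx = [x^33/(33)] from 0 to 1 = 1^33/33
     = 1/33 = 0.030303
Step 3: ||f||_4 = (0.030303)^(1/4) = 0.417226


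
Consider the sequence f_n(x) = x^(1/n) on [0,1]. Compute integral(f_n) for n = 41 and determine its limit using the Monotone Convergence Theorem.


At n = 41: f_41(x) = x^(1/41).
Step 1: integral(x^(1/41), 0, 1) = [x^(1/41+1) / (1/41+1)] from 0 to 1
     = 1 / (1/41 + 1) = 1 / ((41+1)/41) = 41/(41+1)
     = 41/42 = 0.97619
Step 2: As n -> infinity, f_n(x) = x^(1/n) -> 1 for x in (0,1], and f_n is increasing in n.
By MCT, lim_n integral(f_n) = integral(lim_n f_n) = integral(1, 0, 1) = 1.
Step 3: Verify convergence: 41/42 = 0.97619 -> 1


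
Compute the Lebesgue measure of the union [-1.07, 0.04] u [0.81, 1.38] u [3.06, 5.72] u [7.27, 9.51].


For pairwise disjoint intervals, m(union) = sum of lengths.
= (0.04 - -1.07) + (1.38 - 0.81) + (5.72 - 3.06) + (9.51 - 7.27)
= 1.11 + 0.57 + 2.66 + 2.24
= 6.58


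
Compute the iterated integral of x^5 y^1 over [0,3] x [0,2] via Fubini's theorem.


By Fubini's theorem, the double integral factors as a product of single integrals:
Step 1: integral_0^3 x^5 dx = [x^6/6] from 0 to 3
     = 3^6/6 = 121.5
Step 2: integral_0^2 y^1 dy = [y^2/2] from 0 to 2
     = 2^2/2 = 2
Step 3: Double integral = 121.5 * 2 = 243


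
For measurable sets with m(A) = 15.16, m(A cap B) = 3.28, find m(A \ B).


m(A \ B) = m(A) - m(A n B)
= 15.16 - 3.28
= 11.88


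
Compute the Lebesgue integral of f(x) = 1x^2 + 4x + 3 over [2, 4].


The Lebesgue integral of a Riemann-integrable function agrees with the Riemann integral.
Antiderivative F(x) = (1/3)x^3 + (4/2)x^2 + 3x
F(4) = (1/3)*4^3 + (4/2)*4^2 + 3*4
     = (1/3)*64 + (4/2)*16 + 3*4
     = 21.333333 + 32 + 12
     = 65.333333
F(2) = 16.666667
Integral = F(4) - F(2) = 65.333333 - 16.666667 = 48.666667


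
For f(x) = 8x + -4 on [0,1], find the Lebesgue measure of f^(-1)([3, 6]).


f^(-1)([3, 6]) = {x : 3 <= 8x + -4 <= 6}
Solving: (3 - -4)/8 <= x <= (6 - -4)/8
= [0.875, 1.25]
Intersecting with [0,1]: [0.875, 1]
Measure = 1 - 0.875 = 0.125


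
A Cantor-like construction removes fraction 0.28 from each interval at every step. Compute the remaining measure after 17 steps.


Step 1: At each step, fraction remaining = 1 - 0.28 = 0.72
Step 2: After 17 steps, measure = (0.72)^17
Result = 0.003755


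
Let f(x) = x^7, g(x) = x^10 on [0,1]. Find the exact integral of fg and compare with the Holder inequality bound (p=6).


Step 1: Exact integral of f*g = integral(x^17, 0, 1) = 1/18
     = 0.055556
Step 2: Holder bound with p=6, q=1.2:
  ||f||_p = (integral x^42 dx)^(1/6) = (1/43)^(1/6) = 0.534263
  ||g||_q = (integral x^12 dx)^(1/1.2) = (1/13)^(1/1.2) = 0.117954
Step 3: Holder bound = ||f||_p * ||g||_q = 0.534263 * 0.117954 = 0.063019
Verification: 0.055556 <= 0.063019 (Holder holds)


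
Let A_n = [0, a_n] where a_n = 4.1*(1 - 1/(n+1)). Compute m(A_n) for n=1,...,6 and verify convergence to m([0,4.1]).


By continuity of measure from below: if A_n increases to A, then m(A_n) -> m(A).
Here A = [0, 4.1], so m(A) = 4.1
Step 1: a_1 = 4.1*(1 - 1/2) = 2.05, m(A_1) = 2.05
Step 2: a_2 = 4.1*(1 - 1/3) = 2.7333, m(A_2) = 2.7333
Step 3: a_3 = 4.1*(1 - 1/4) = 3.075, m(A_3) = 3.075
Step 4: a_4 = 4.1*(1 - 1/5) = 3.28, m(A_4) = 3.28
Step 5: a_5 = 4.1*(1 - 1/6) = 3.4167, m(A_5) = 3.4167
Step 6: a_6 = 4.1*(1 - 1/7) = 3.5143, m(A_6) = 3.5143
Limit: m(A_n) -> m([0,4.1]) = 4.1


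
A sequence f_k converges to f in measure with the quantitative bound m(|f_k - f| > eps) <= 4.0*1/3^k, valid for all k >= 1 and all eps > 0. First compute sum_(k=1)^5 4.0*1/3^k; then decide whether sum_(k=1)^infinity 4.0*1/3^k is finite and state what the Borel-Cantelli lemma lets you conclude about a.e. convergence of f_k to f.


Step 1: List the terms 4.0*1/3^k for k = 1 to 5:
  k=1: 1.333333
  k=2: 0.444444
  k=3: 0.148148
  k=4: 0.049383
  k=5: 0.016461
Step 2: Partial sum = 1.333333 + 0.444444 + 0.148148 + 0.049383 + 0.016461
     = 1.99177
Step 3: The full series sum_(k>=1) 4.0*1/3^k converges (geometric series with ratio 1/3 < 1; a constant multiple of a convergent series converges).
Step 4: Fix eps > 0. Since sum_k m(|f_k - f| > eps) < infinity, the Borel-Cantelli lemma gives
        m(limsup_k {|f_k - f| > eps}) = 0, i.e. for a.e. x, |f_k(x) - f(x)| <= eps for all large k.
        Applying this with eps = 1/j for j = 1, 2, ... and intersecting the countably many full-measure sets,
        for a.e. x we get limsup_k |f_k(x) - f(x)| <= 1/j for every j, hence f_k -> f almost everywhere.
Conclusion: series converges; Borel-Cantelli yields f_k -> f a.e.


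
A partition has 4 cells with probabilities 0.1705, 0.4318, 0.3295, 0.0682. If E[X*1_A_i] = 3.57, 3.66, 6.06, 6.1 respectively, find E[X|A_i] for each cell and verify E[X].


For each cell A_i: E[X|A_i] = E[X*1_A_i] / P(A_i)
Step 1: E[X|A_1] = 3.57 / 0.1705 = 20.938416
Step 2: E[X|A_2] = 3.66 / 0.4318 = 8.476146
Step 3: E[X|A_3] = 6.06 / 0.3295 = 18.391502
Step 4: E[X|A_4] = 6.1 / 0.0682 = 89.442815
Verification: E[X] = sum E[X*1_A_i] = 3.57 + 3.66 + 6.06 + 6.1 = 19.39


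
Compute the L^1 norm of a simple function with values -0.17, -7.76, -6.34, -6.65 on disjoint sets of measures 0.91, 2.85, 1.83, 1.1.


Step 1: Compute |f_i|^1 for each value:
  |-0.17|^1 = 0.17
  |-7.76|^1 = 7.76
  |-6.34|^1 = 6.34
  |-6.65|^1 = 6.65
Step 2: Multiply by measures and sum:
  0.17 * 0.91 = 0.1547
  7.76 * 2.85 = 22.116
  6.34 * 1.83 = 11.6022
  6.65 * 1.1 = 7.315
Sum = 0.1547 + 22.116 + 11.6022 + 7.315 = 41.1879
Step 3: Take the p-th root:
||f||_1 = (41.1879)^(1/1) = 41.1879


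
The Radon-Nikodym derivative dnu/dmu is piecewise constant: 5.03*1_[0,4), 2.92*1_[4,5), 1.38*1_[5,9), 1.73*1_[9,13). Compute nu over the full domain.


Integrate each piece of the Radon-Nikodym derivative:
Step 1: integral_0^4 5.03 dx = 5.03*(4-0) = 5.03*4 = 20.12
Step 2: integral_4^5 2.92 dx = 2.92*(5-4) = 2.92*1 = 2.92
Step 3: integral_5^9 1.38 dx = 1.38*(9-5) = 1.38*4 = 5.52
Step 4: integral_9^13 1.73 dx = 1.73*(13-9) = 1.73*4 = 6.92
Total: 20.12 + 2.92 + 5.52 + 6.92 = 35.48


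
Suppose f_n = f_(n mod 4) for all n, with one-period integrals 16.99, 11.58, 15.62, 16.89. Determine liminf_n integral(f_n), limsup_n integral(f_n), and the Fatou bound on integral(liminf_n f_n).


The sequence (integral(f_n)) is periodic with period 4, repeating the values 16.99, 11.58, 15.62, 16.89 indefinitely.
Step 1: For a periodic sequence, every tail (a_m, a_(m+1), ...) contains all 4 period values infinitely often.
Step 2: Hence inf of every tail = min of the period values = min(16.99, 11.58, 15.62, 16.89) = 11.58.
        liminf_n integral(f_n) = sup over m of (inf of tail from m) = 11.58.
Step 3: Similarly sup of every tail = max of the period values = 16.99.
        limsup_n integral(f_n) = 16.99.
Step 4: Fatou's lemma: integral(liminf_n f_n) <= liminf_n integral(f_n) = 11.58.
        So the integral of the pointwise liminf is at most 11.58.


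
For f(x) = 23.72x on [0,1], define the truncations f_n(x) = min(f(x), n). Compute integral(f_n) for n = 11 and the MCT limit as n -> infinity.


f(x) = 23.72x on [0,1]; f_n(x) = min(23.72x, n). At n = 11:
Step 1: f(x) reaches 11 at x = 11/23.72 = 0.463744
Step 2: integral(f_11) = integral(23.72x, 0, 0.463744) + integral(11, 0.463744, 1)
       = 23.72*0.463744^2/2 + 11*(1 - 0.463744)
       = 2.55059 + 5.89882
       = 8.44941
Step 3: As n -> infinity, f_n increases to f, so by MCT integral(f_n) -> integral(f) = 23.72/2 = 11.86.
Convergence: integral(f_11) = 8.44941 -> 11.86 as n -> infinity


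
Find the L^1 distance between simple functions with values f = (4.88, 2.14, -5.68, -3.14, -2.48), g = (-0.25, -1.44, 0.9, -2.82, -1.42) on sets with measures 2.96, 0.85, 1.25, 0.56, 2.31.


Step 1: Compute differences f_i - g_i:
  4.88 - -0.25 = 5.13
  2.14 - -1.44 = 3.58
  -5.68 - 0.9 = -6.58
  -3.14 - -2.82 = -0.32
  -2.48 - -1.42 = -1.06
Step 2: Compute |diff|^1 * measure for each set:
  |5.13|^1 * 2.96 = 5.13 * 2.96 = 15.1848
  |3.58|^1 * 0.85 = 3.58 * 0.85 = 3.043
  |-6.58|^1 * 1.25 = 6.58 * 1.25 = 8.225
  |-0.32|^1 * 0.56 = 0.32 * 0.56 = 0.1792
  |-1.06|^1 * 2.31 = 1.06 * 2.31 = 2.4486
Step 3: Sum = 29.0806
Step 4: ||f-g||_1 = (29.0806)^(1/1) = 29.0806


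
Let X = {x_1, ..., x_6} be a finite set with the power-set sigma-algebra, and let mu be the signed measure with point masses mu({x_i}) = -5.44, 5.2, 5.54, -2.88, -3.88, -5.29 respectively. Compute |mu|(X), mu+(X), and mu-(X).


Step 1: Every measurable set is a union of atoms (the cells / points), so a Hahn decomposition is
  obtained by grouping atoms by sign: P = union of atoms with mu > 0, N = union of the remaining atoms.
  Atoms in P (indices): 2, 3;  atoms in N (indices): 1, 4, 5, 6
  Positive values: 5.2, 5.54
  Negative values: -5.44, -2.88, -3.88, -5.29
Step 2: mu+(X) = mu(P) = sum of positive atom values = 10.74
Step 3: mu-(X) = -mu(N) = sum of |negative atom values| = 17.49
Step 4: |mu|(X) = mu+(X) + mu-(X) = 10.74 + 17.49 = 28.23


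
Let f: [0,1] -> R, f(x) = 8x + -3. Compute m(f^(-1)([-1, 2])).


f^(-1)([-1, 2]) = {x : -1 <= 8x + -3 <= 2}
Solving: (-1 - -3)/8 <= x <= (2 - -3)/8
= [0.25, 0.625]
Intersecting with [0,1]: [0.25, 0.625]
Measure = 0.625 - 0.25 = 0.375


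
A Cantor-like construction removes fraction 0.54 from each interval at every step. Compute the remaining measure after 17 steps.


Step 1: At each step, fraction remaining = 1 - 0.54 = 0.46
Step 2: After 17 steps, measure = (0.46)^17
Result = 1.848771e-06


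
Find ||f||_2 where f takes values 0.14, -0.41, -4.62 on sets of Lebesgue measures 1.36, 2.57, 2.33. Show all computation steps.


Step 1: Compute |f_i|^2 for each value:
  |0.14|^2 = 0.0196
  |-0.41|^2 = 0.1681
  |-4.62|^2 = 21.3444
Step 2: Multiply by measures and sum:
  0.0196 * 1.36 = 0.026656
  0.1681 * 2.57 = 0.432017
  21.3444 * 2.33 = 49.732452
Sum = 0.026656 + 0.432017 + 49.732452 = 50.191125
Step 3: Take the p-th root:
||f||_2 = (50.191125)^(1/2) = 7.084569


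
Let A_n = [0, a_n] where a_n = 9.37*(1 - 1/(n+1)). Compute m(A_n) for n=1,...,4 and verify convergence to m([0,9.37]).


By continuity of measure from below: if A_n increases to A, then m(A_n) -> m(A).
Here A = [0, 9.37], so m(A) = 9.37
Step 1: a_1 = 9.37*(1 - 1/2) = 4.685, m(A_1) = 4.685
Step 2: a_2 = 9.37*(1 - 1/3) = 6.2467, m(A_2) = 6.2467
Step 3: a_3 = 9.37*(1 - 1/4) = 7.0275, m(A_3) = 7.0275
Step 4: a_4 = 9.37*(1 - 1/5) = 7.496, m(A_4) = 7.496
Limit: m(A_n) -> m([0,9.37]) = 9.37


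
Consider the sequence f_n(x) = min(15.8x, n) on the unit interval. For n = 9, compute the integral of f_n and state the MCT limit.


f(x) = 15.8x on [0,1]; f_n(x) = min(15.8x, n). At n = 9:
Step 1: f(x) reaches 9 at x = 9/15.8 = 0.56962
Step 2: integral(f_9) = integral(15.8x, 0, 0.56962) + integral(9, 0.56962, 1)
       = 15.8*0.56962^2/2 + 9*(1 - 0.56962)
       = 2.563291 + 3.873418
       = 6.436709
Step 3: As n -> infinity, f_n increases to f, so by MCT integral(f_n) -> integral(f) = 15.8/2 = 7.9.
Convergence: integral(f_9) = 6.436709 -> 7.9 as n -> infinity
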